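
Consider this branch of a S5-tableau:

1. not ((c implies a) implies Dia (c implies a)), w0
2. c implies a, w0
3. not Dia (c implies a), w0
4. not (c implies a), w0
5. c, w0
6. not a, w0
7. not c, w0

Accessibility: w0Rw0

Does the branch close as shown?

Closed

Both c and not c appear at w0.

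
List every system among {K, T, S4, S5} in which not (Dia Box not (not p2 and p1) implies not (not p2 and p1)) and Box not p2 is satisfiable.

K, T, S4

S4-tableau for the formula:
1. not (Dia Box not (not p2 and p1) implies not (not p2 and p1)) and Box not p2, w0
2. not (Dia Box not (not p2 and p1) implies not (not p2 and p1)), w0
3. Box not p2, w0
4. Dia Box not (not p2 and p1), w0
5. not p2 and p1, w0
6. not p2, w0
7. p1, w0
8. Box not (not p2 and p1), w1
9. not p2, w1
10. not (not p2 and p1), w1
11. not p1, w1
Accessibility: w0Rw0, w0Rw1, w1Rw1
Complete open branch: satisfiable in S4, hence also in K, T (this S4-model is also a K-model and a T-model).
S5-tableau for the formula:
1. not (Dia Box not (not p2 and p1) implies not (not p2 and p1)) and Box not p2, w0
2. not (Dia Box not (not p2 and p1) implies not (not p2 and p1)), w0
3. Box not p2, w0
4. Dia Box not (not p2 and p1), w0
5. not p2 and p1, w0
6. not p2, w0
7. p1, w0
8. Box not (not p2 and p1), w1
9. not p2, w1
10. not (not p2 and p1), w0
11. not (not p2 and p1), w1
12. not p1, w0
Accessibility: w0Rw0, w0Rw1, w1Rw0, w1Rw1
Branch closes: p1 and not p1 both at w0.
Every branch closes (one shown): unsatisfiable in S5.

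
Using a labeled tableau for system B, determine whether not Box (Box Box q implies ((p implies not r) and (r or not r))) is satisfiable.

Yes, satisfiable

1. not Box (Box Box q implies ((p implies not r) and (r or not r))), u
2. not (Box Box q implies ((p implies not r) and (r or not r))), v
3. Box Box q, v
4. not ((p implies not r) and (r or not r)), v
5. Box q, u
6. Box q, v
7. q, u
8. q, v
9. not (p implies not r), v
10. p, v
11. r, v
Accessibility: uRu, uRv, vRu, vRv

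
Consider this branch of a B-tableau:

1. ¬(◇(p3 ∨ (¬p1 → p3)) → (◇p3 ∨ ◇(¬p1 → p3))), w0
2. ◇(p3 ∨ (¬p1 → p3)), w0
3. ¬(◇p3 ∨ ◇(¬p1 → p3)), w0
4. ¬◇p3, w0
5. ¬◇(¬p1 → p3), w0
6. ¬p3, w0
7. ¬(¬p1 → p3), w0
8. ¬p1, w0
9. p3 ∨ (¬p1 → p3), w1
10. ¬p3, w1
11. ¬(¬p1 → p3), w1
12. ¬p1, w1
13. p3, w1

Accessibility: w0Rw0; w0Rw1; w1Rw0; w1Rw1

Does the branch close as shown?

Both p3 and ¬p3 appear at w1.

Yes, closed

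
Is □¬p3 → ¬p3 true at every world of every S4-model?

Valid in S4

Tableau for the negation ¬(□¬p3 → ¬p3):
1. ¬(□¬p3 → ¬p3), w0
2. □¬p3, w0   [¬→-rule on 1]
3. p3, w0   [¬→-rule on 1]
4. ¬p3, w0   [□-rule on 2 via w0Rw0]
Accessibility: w0Rw0
Branch closes: p3 and ¬p3 both at w0.
All branches of the negation close; one closing branch shown above.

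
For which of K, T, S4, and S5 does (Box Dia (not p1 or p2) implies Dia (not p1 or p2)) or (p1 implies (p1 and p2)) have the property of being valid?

K-tableau for the negation not ((Box Dia (not p1 or p2) implies Dia (not p1 or p2)) or (p1 implies (p1 and p2))):
1. not ((Box Dia (not p1 or p2) implies Dia (not p1 or p2)) or (p1 implies (p1 and p2))), u
2. not (Box Dia (not p1 or p2) implies Dia (not p1 or p2)), u
3. not (p1 implies (p1 and p2)), u
4. Box Dia (not p1 or p2), u
5. not Dia (not p1 or p2), u
6. p1, u
7. not (p1 and p2), u
8. not p2, u
Complete open branch: countermodel on a K-frame, so not valid in K.
T-tableau for the negation not ((Box Dia (not p1 or p2) implies Dia (not p1 or p2)) or (p1 implies (p1 and p2))):
1. not ((Box Dia (not p1 or p2) implies Dia (not p1 or p2)) or (p1 implies (p1 and p2))), u
2. not (Box Dia (not p1 or p2) implies Dia (not p1 or p2)), u
3. not (p1 implies (p1 and p2)), u
4. Box Dia (not p1 or p2), u
5. not Dia (not p1 or p2), u
6. p1, u
7. not (p1 and p2), u
8. Dia (not p1 or p2), u
9. not (not p1 or p2), u
10. not p2, u
11. not p1 or p2, v
12. Dia (not p1 or p2), v
13. not (not p1 or p2), v
14. p1, v
15. not p2, v
16. p2, v
Accessibility: uRu, uRv, vRv
Branch closes: p2 and not p2 both at v.
Every branch closes (one shown): valid in T, hence also in S4, S5 (every theorem of T is a theorem of S4 and S5).

T, S4, S5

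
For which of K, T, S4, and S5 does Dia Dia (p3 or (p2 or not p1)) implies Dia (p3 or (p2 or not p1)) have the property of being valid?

T-tableau for the negation not (Dia Dia (p3 or (p2 or not p1)) implies Dia (p3 or (p2 or not p1))):
1. not (Dia Dia (p3 or (p2 or not p1)) implies Dia (p3 or (p2 or not p1))), w0
2. Dia Dia (p3 or (p2 or not p1)), w0
3. not Dia (p3 or (p2 or not p1)), w0
4. not (p3 or (p2 or not p1)), w0
5. not p3, w0
6. not (p2 or not p1), w0
7. not p2, w0
8. p1, w0
9. Dia (p3 or (p2 or not p1)), w1
10. not (p3 or (p2 or not p1)), w1
11. not p3, w1
12. not (p2 or not p1), w1
13. not p2, w1
14. p1, w1
15. p3 or (p2 or not p1), w2
16. p2 or not p1, w2
17. not p1, w2
Accessibility: w0Rw0, w0Rw1, w1Rw1, w1Rw2, w2Rw2
Complete open branch: countermodel on a T-frame, so not valid in T, nor in K (the same frame is also a K-frame).
S4-tableau for the negation not (Dia Dia (p3 or (p2 or not p1)) implies Dia (p3 or (p2 or not p1))):
1. not (Dia Dia (p3 or (p2 or not p1)) implies Dia (p3 or (p2 or not p1))), w0
2. Dia Dia (p3 or (p2 or not p1)), w0
3. not Dia (p3 or (p2 or not p1)), w0
4. not (p3 or (p2 or not p1)), w0
5. not p3, w0
6. not (p2 or not p1), w0
7. not p2, w0
8. p1, w0
9. Dia (p3 or (p2 or not p1)), w1
10. not (p3 or (p2 or not p1)), w1
11. not p3, w1
12. not (p2 or not p1), w1
13. not p2, w1
14. p1, w1
15. p3 or (p2 or not p1), w2
16. not (p3 or (p2 or not p1)), w2
17. not p3, w2
18. not (p2 or not p1), w2
19. not p2, w2
20. p1, w2
21. p2 or not p1, w2
22. not p1, w2
Accessibility: w0Rw0, w0Rw1, w0Rw2, w1Rw1, w1Rw2, w2Rw2
Branch closes: p1 and not p1 both at w2.
Every branch closes (one shown): valid in S4, hence also in S5 (every theorem of S4 is a theorem of S5).

S4, S5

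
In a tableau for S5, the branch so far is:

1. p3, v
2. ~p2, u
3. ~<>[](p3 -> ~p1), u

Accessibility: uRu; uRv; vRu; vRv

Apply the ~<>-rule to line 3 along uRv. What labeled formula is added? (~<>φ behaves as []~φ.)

~[](p3 -> ~p1), v

~<>φ behaves as []~φ: propagate the negated body to each accessible world.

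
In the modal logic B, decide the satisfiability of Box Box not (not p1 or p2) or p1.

Satisfiable (open branch found)

1. Box Box not (not p1 or p2) or p1, w0
2. p1, w0
Accessibility: w0Rw0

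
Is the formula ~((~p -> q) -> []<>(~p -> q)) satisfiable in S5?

Unsatisfiable (every branch closes)

1. ~((~p -> q) -> []<>(~p -> q)), u
2. ~p -> q, u
3. ~[]<>(~p -> q), u
4. q, u
5. ~<>(~p -> q), v
6. ~(~p -> q), u
7. ~p, u
8. ~q, u
Accessibility: uRu, uRv, vRu, vRv
Branch closes: q and ~q both at u.
(One branch shown.) All branches close.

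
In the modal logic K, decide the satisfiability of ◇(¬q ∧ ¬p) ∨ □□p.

Satisfiable

1. ◇(¬q ∧ ¬p) ∨ □□p, 0
2. □□p, 0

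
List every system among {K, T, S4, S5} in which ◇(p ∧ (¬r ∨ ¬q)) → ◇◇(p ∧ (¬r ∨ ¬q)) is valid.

T, S4, S5

T-tableau for the negation ¬(◇(p ∧ (¬r ∨ ¬q)) → ◇◇(p ∧ (¬r ∨ ¬q))):
1. ¬(◇(p ∧ (¬r ∨ ¬q)) → ◇◇(p ∧ (¬r ∨ ¬q))), u
2. ◇(p ∧ (¬r ∨ ¬q)), u
3. ¬◇◇(p ∧ (¬r ∨ ¬q)), u
4. ¬◇(p ∧ (¬r ∨ ¬q)), u
5. ¬(p ∧ (¬r ∨ ¬q)), u
6. ¬(¬r ∨ ¬q), u
7. r, u
8. q, u
9. p ∧ (¬r ∨ ¬q), v
10. p, v
11. ¬r ∨ ¬q, v
12. ¬◇(p ∧ (¬r ∨ ¬q)), v
13. ¬(p ∧ (¬r ∨ ¬q)), v
14. ¬q, v
15. ¬(¬r ∨ ¬q), v
16. r, v
17. q, v
Accessibility: uRu, uRv, vRv
Branch closes: q and ¬q both at v.
Every branch closes (one shown): valid in T, hence also in S4, S5 (every theorem of T is a theorem of S4 and S5).
K-tableau for the negation ¬(◇(p ∧ (¬r ∨ ¬q)) → ◇◇(p ∧ (¬r ∨ ¬q))):
1. ¬(◇(p ∧ (¬r ∨ ¬q)) → ◇◇(p ∧ (¬r ∨ ¬q))), u
2. ◇(p ∧ (¬r ∨ ¬q)), u
3. ¬◇◇(p ∧ (¬r ∨ ¬q)), u
4. p ∧ (¬r ∨ ¬q), v
5. p, v
6. ¬r ∨ ¬q, v
7. ¬◇(p ∧ (¬r ∨ ¬q)), v
8. ¬q, v
Accessibility: uRv
Complete open branch: countermodel on a K-frame, so not valid in K.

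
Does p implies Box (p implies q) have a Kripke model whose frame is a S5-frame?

Satisfiable

1. p implies Box (p implies q), w0
2. Box (p implies q), w0   [implies-rule on 1 (branches; this branch)]
3. p implies q, w0   [Box-rule on 2 via w0Rw0]
4. q, w0   [implies-rule on 3 (branches; this branch)]
Accessibility: w0Rw0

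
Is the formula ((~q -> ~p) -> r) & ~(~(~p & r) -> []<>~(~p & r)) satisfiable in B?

1. ((~q -> ~p) -> r) & ~(~(~p & r) -> []<>~(~p & r)), w0
2. (~q -> ~p) -> r, w0   [&-rule on 1]
3. ~(~(~p & r) -> []<>~(~p & r)), w0   [&-rule on 1]
4. ~(~p & r), w0   [~->-rule on 3]
5. ~[]<>~(~p & r), w0   [~->-rule on 3]
6. ~(~q -> ~p), w0   [->-rule on 2 (branches; this branch)]
7. ~q, w0   [~->-rule on 6]
8. p, w0   [~->-rule on 6]
9. ~r, w0   [~&-rule on 4 (branches; this branch)]
10. ~<>~(~p & r), w1   [~[]-rule on 5: fresh world w1, w0Rw1]
11. ~p & r, w0   [~<>-rule on 10 via w1Rw0]
12. ~p, w0   [&-rule on 11]
13. r, w0   [&-rule on 11]
Accessibility: w0Rw0, w0Rw1, w1Rw0, w1Rw1
Branch closes: p and ~p both at w0.
(One branch shown.) All branches close.

Unsatisfiable (every branch closes)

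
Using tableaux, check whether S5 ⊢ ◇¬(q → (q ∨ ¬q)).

No, not valid

Tableau for the negation ¬◇¬(q → (q ∨ ¬q)):
1. ¬◇¬(q → (q ∨ ¬q)), 0
2. q → (q ∨ ¬q), 0
3. q ∨ ¬q, 0
4. ¬q, 0
Accessibility: 0R0
The negation has an open branch (countermodel exists).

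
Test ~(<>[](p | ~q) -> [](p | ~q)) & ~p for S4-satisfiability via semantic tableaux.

Satisfiable (open branch found)

1. ~(<>[](p | ~q) -> [](p | ~q)) & ~p, w0
2. ~(<>[](p | ~q) -> [](p | ~q)), w0
3. ~p, w0
4. <>[](p | ~q), w0
5. ~[](p | ~q), w0
6. [](p | ~q), w1
7. p | ~q, w1
8. ~q, w1
9. ~(p | ~q), w2
10. ~p, w2
11. q, w2
Accessibility: w0Rw0, w0Rw1, w0Rw2, w1Rw1, w2Rw2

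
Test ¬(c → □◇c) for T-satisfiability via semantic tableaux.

Satisfiable

1. ¬(c → □◇c), w0
2. c, w0   [¬→-rule on 1]
3. ¬□◇c, w0   [¬→-rule on 1]
4. ¬◇c, w1   [¬□-rule on 3: fresh world w1, w0Rw1]
5. ¬c, w1   [¬◇-rule on 4 via w1Rw1]
Accessibility: w0Rw0, w0Rw1, w1Rw1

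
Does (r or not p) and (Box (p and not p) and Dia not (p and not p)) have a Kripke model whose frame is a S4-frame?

1. (r or not p) and (Box (p and not p) and Dia not (p and not p)), 0
2. r or not p, 0
3. Box (p and not p) and Dia not (p and not p), 0
4. Box (p and not p), 0
5. Dia not (p and not p), 0
6. p and not p, 0
7. p, 0
8. not p, 0
Accessibility: 0R0
Branch closes: p and not p both at 0.
(One branch shown.) All branches close.

Unsatisfiable (every branch closes)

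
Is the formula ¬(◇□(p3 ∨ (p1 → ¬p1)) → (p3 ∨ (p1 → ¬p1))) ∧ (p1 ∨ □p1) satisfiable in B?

Unsatisfiable

1. ¬(◇□(p3 ∨ (p1 → ¬p1)) → (p3 ∨ (p1 → ¬p1))) ∧ (p1 ∨ □p1), u
2. ¬(◇□(p3 ∨ (p1 → ¬p1)) → (p3 ∨ (p1 → ¬p1))), u
3. p1 ∨ □p1, u
4. ◇□(p3 ∨ (p1 → ¬p1)), u
5. ¬(p3 ∨ (p1 → ¬p1)), u
6. ¬p3, u
7. ¬(p1 → ¬p1), u
8. p1, u
9. □p1, u
10. □(p3 ∨ (p1 → ¬p1)), v
11. p1, v
12. p3 ∨ (p1 → ¬p1), u
13. p3 ∨ (p1 → ¬p1), v
14. p1 → ¬p1, u
15. p1 → ¬p1, v
16. ¬p1, u
Accessibility: uRu, uRv, vRu, vRv
Branch closes: p1 and ¬p1 both at u.
Every branch closes; the branch above is one of them.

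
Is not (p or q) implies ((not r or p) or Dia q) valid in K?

Tableau for the negation not (not (p or q) implies ((not r or p) or Dia q)):
1. not (not (p or q) implies ((not r or p) or Dia q)), u
2. not (p or q), u   [neg-implies-rule on 1]
3. not ((not r or p) or Dia q), u   [neg-implies-rule on 1]
4. not p, u   [neg-or-rule on 2]
5. not q, u   [neg-or-rule on 2]
6. not (not r or p), u   [neg-or-rule on 3]
7. not Dia q, u   [neg-or-rule on 3]
8. r, u   [neg-or-rule on 6]
The negation has an open branch (countermodel exists).

No, not valid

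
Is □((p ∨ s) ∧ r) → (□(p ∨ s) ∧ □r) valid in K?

Yes, valid

Tableau for the negation ¬(□((p ∨ s) ∧ r) → (□(p ∨ s) ∧ □r)):
1. ¬(□((p ∨ s) ∧ r) → (□(p ∨ s) ∧ □r)), u
2. □((p ∨ s) ∧ r), u   [¬→-rule on 1]
3. ¬(□(p ∨ s) ∧ □r), u   [¬→-rule on 1]
4. ¬□(p ∨ s), u   [¬∧-rule on 3 (branches; this branch)]
5. ¬(p ∨ s), v   [¬□-rule on 4: fresh world v, uRv]
6. ¬p, v   [¬∨-rule on 5]
7. ¬s, v   [¬∨-rule on 5]
8. (p ∨ s) ∧ r, v   [□-rule on 2 via uRv]
9. p ∨ s, v   [∧-rule on 8]
10. r, v   [∧-rule on 8]
11. s, v   [∨-rule on 9 (branches; this branch)]
Accessibility: uRv
Branch closes: s and ¬s both at v.
Every branch of the negation's tableau closes; the branch above is one of them.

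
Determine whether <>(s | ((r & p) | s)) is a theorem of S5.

Invalid (countermodel exists)

Tableau for the negation ~<>(s | ((r & p) | s)):
1. ~<>(s | ((r & p) | s)), 0
2. ~(s | ((r & p) | s)), 0   [~<>-rule on 1 via 0R0]
3. ~s, 0   [~|-rule on 2]
4. ~((r & p) | s), 0   [~|-rule on 2]
5. ~(r & p), 0   [~|-rule on 4]
6. ~p, 0   [~&-rule on 5 (branches; this branch)]
Accessibility: 0R0
The negation has an open branch (countermodel exists).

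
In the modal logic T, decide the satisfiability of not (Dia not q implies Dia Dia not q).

1. not (Dia not q implies Dia Dia not q), 0
2. Dia not q, 0   [neg-implies-rule on 1]
3. not Dia Dia not q, 0   [neg-implies-rule on 1]
4. not Dia not q, 0   [neg-Dia-rule on 3 via 0R0]
5. q, 0   [neg-Dia-rule on 4 via 0R0]
6. not q, 1   [Dia-rule on 2: fresh world 1, 0R1]
7. not Dia not q, 1   [neg-Dia-rule on 3 via 0R1]
8. q, 1   [neg-Dia-rule on 4 via 0R1]
Accessibility: 0R0, 0R1, 1R1
Branch closes: q and not q both at 1.
(One branch shown.) All branches close.

Unsatisfiable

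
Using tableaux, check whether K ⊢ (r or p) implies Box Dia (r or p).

No, not valid

Tableau for the negation not ((r or p) implies Box Dia (r or p)):
1. not ((r or p) implies Box Dia (r or p)), 0
2. r or p, 0   [neg-implies-rule on 1]
3. not Box Dia (r or p), 0   [neg-implies-rule on 1]
4. p, 0   [or-rule on 2 (branches; this branch)]
5. not Dia (r or p), 1   [neg-Box-rule on 3: fresh world 1, 0R1]
Accessibility: 0R1
The negation has an open branch (countermodel exists).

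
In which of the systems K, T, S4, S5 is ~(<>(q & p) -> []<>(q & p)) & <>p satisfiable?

S4-tableau for the formula:
1. ~(<>(q & p) -> []<>(q & p)) & <>p, 0
2. ~(<>(q & p) -> []<>(q & p)), 0   [&-rule on 1]
3. <>p, 0   [&-rule on 1]
4. <>(q & p), 0   [~->-rule on 2]
5. ~[]<>(q & p), 0   [~->-rule on 2]
6. p, 1   [<>-rule on 3: fresh world 1, 0R1]
7. q & p, 2   [<>-rule on 4: fresh world 2, 0R2]
8. q, 2   [&-rule on 7]
9. p, 2   [&-rule on 7]
10. ~<>(q & p), 3   [~[]-rule on 5: fresh world 3, 0R3]
11. ~(q & p), 3   [~<>-rule on 10 via 3R3]
12. ~p, 3   [~&-rule on 11 (branches; this branch)]
Accessibility: 0R0, 0R1, 0R2, 0R3, 1R1, 2R2, 3R3
Complete open branch: satisfiable in S4, hence also in K, T (this S4-model is also a K-model and a T-model).
S5-tableau for the formula:
1. ~(<>(q & p) -> []<>(q & p)) & <>p, 0
2. ~(<>(q & p) -> []<>(q & p)), 0   [&-rule on 1]
3. <>p, 0   [&-rule on 1]
4. <>(q & p), 0   [~->-rule on 2]
5. ~[]<>(q & p), 0   [~->-rule on 2]
6. p, 1   [<>-rule on 3: fresh world 1, 0R1]
7. q & p, 2   [<>-rule on 4: fresh world 2, 0R2]
8. q, 2   [&-rule on 7]
9. p, 2   [&-rule on 7]
10. ~<>(q & p), 3   [~[]-rule on 5: fresh world 3, 0R3]
11. ~(q & p), 0   [~<>-rule on 10 via 3R0]
12. ~(q & p), 1   [~<>-rule on 10 via 3R1]
13. ~(q & p), 2   [~<>-rule on 10 via 3R2]
14. ~(q & p), 3   [~<>-rule on 10 via 3R3]
15. ~p, 0   [~&-rule on 11 (branches; this branch)]
16. ~q, 1   [~&-rule on 12 (branches; this branch)]
17. ~p, 2   [~&-rule on 13 (branches; this branch)]
Accessibility: 0R0, 0R1, 0R2, 0R3, 1R0, 1R1, 1R2, 1R3, 2R0, 2R1, 2R2, 2R3, 3R0, 3R1, 3R2, 3R3
Branch closes: p and ~p both at 2.
Every branch closes (one shown): unsatisfiable in S5.

K, T, S4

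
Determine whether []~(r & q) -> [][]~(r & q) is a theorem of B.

Not valid

Tableau for the negation ~([]~(r & q) -> [][]~(r & q)):
1. ~([]~(r & q) -> [][]~(r & q)), w0
2. []~(r & q), w0   [~->-rule on 1]
3. ~[][]~(r & q), w0   [~->-rule on 1]
4. ~(r & q), w0   [[]-rule on 2 via w0Rw0]
5. ~q, w0   [~&-rule on 4 (branches; this branch)]
6. ~[]~(r & q), w1   [~[]-rule on 3: fresh world w1, w0Rw1]
7. ~(r & q), w1   [[]-rule on 2 via w0Rw1]
8. ~q, w1   [~&-rule on 7 (branches; this branch)]
9. r & q, w2   [~[]-rule on 6: fresh world w2, w1Rw2]
10. r, w2   [&-rule on 9]
11. q, w2   [&-rule on 9]
Accessibility: w0Rw0, w0Rw1, w1Rw0, w1Rw1, w1Rw2, w2Rw1, w2Rw2
The negation has an open branch (countermodel exists).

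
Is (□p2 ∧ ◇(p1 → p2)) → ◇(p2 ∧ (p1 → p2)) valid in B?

Yes, valid

Tableau for the negation ¬((□p2 ∧ ◇(p1 → p2)) → ◇(p2 ∧ (p1 → p2))):
1. ¬((□p2 ∧ ◇(p1 → p2)) → ◇(p2 ∧ (p1 → p2))), w0
2. □p2 ∧ ◇(p1 → p2), w0
3. ¬◇(p2 ∧ (p1 → p2)), w0
4. □p2, w0
5. ◇(p1 → p2), w0
6. ¬(p2 ∧ (p1 → p2)), w0
7. p2, w0
8. ¬(p1 → p2), w0
9. p1, w0
10. ¬p2, w0
Accessibility: w0Rw0
Branch closes: p2 and ¬p2 both at w0.
Every branch of the negation's tableau closes; the branch above is one of them.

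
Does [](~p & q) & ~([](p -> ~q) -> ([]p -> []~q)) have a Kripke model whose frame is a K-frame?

Unsatisfiable

1. [](~p & q) & ~([](p -> ~q) -> ([]p -> []~q)), u
2. [](~p & q), u
3. ~([](p -> ~q) -> ([]p -> []~q)), u
4. [](p -> ~q), u
5. ~([]p -> []~q), u
6. []p, u
7. ~[]~q, u
8. q, v
9. ~p & q, v
10. ~p, v
11. p -> ~q, v
12. p, v
Accessibility: uRv
Branch closes: p and ~p both at v.
Every branch closes; the branch above is one of them.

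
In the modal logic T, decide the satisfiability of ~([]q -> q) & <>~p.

1. ~([]q -> q) & <>~p, w0
2. ~([]q -> q), w0   [&-rule on 1]
3. <>~p, w0   [&-rule on 1]
4. []q, w0   [~->-rule on 2]
5. ~q, w0   [~->-rule on 2]
6. q, w0   [[]-rule on 4 via w0Rw0]
Accessibility: w0Rw0
Branch closes: q and ~q both at w0.
Every branch closes; the branch above is one of them.

No, unsatisfiable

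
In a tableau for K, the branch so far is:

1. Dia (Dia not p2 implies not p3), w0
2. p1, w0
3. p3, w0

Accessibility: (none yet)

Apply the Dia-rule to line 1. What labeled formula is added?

a fresh world w1 with w0Rw1, and Dia not p2 implies not p3 at w1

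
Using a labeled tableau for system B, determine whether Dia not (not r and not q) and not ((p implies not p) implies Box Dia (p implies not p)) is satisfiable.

1. Dia not (not r and not q) and not ((p implies not p) implies Box Dia (p implies not p)), w0
2. Dia not (not r and not q), w0
3. not ((p implies not p) implies Box Dia (p implies not p)), w0
4. p implies not p, w0
5. not Box Dia (p implies not p), w0
6. not p, w0
7. not (not r and not q), w1
8. q, w1
9. not Dia (p implies not p), w2
10. not (p implies not p), w0
11. p, w0
Accessibility: w0Rw0, w0Rw1, w0Rw2, w1Rw0, w1Rw1, w2Rw0, w2Rw2
Branch closes: p and not p both at w0.
(One branch shown.) All branches close.

Unsatisfiable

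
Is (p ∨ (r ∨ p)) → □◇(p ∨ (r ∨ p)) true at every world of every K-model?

Tableau for the negation ¬((p ∨ (r ∨ p)) → □◇(p ∨ (r ∨ p))):
1. ¬((p ∨ (r ∨ p)) → □◇(p ∨ (r ∨ p))), 0
2. p ∨ (r ∨ p), 0
3. ¬□◇(p ∨ (r ∨ p)), 0
4. r ∨ p, 0
5. p, 0
6. ¬◇(p ∨ (r ∨ p)), 1
Accessibility: 0R1
The negation has an open branch (countermodel exists).

No, not valid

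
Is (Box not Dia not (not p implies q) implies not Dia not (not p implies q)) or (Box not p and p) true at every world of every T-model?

Tableau for the negation not ((Box not Dia not (not p implies q) implies not Dia not (not p implies q)) or (Box not p and p)):
1. not ((Box not Dia not (not p implies q) implies not Dia not (not p implies q)) or (Box not p and p)), u
2. not (Box not Dia not (not p implies q) implies not Dia not (not p implies q)), u
3. not (Box not p and p), u
4. Box not Dia not (not p implies q), u
5. Dia not (not p implies q), u
6. not Dia not (not p implies q), u
7. not p implies q, u
8. not p, u
9. q, u
10. not (not p implies q), v
11. not p, v
12. not q, v
13. not Dia not (not p implies q), v
14. not p implies q, v
15. q, v
Accessibility: uRu, uRv, vRv
Branch closes: q and not q both at v.
Every branch of the negation's tableau closes; the branch above is one of them.

Valid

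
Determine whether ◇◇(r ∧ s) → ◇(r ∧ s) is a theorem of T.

No, not valid

Tableau for the negation ¬(◇◇(r ∧ s) → ◇(r ∧ s)):
1. ¬(◇◇(r ∧ s) → ◇(r ∧ s)), w0
2. ◇◇(r ∧ s), w0
3. ¬◇(r ∧ s), w0
4. ¬(r ∧ s), w0
5. ¬s, w0
6. ◇(r ∧ s), w1
7. ¬(r ∧ s), w1
8. ¬s, w1
9. r ∧ s, w2
10. r, w2
11. s, w2
Accessibility: w0Rw0, w0Rw1, w1Rw1, w1Rw2, w2Rw2
The negation has an open branch (countermodel exists).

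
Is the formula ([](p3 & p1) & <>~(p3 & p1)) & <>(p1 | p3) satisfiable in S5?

1. ([](p3 & p1) & <>~(p3 & p1)) & <>(p1 | p3), 0
2. [](p3 & p1) & <>~(p3 & p1), 0
3. <>(p1 | p3), 0
4. [](p3 & p1), 0
5. <>~(p3 & p1), 0
6. p3 & p1, 0
7. p3, 0
8. p1, 0
9. p1 | p3, 1
10. p3 & p1, 1
11. p3, 1
12. p1, 1
13. ~(p3 & p1), 2
14. p3 & p1, 2
15. p3, 2
16. p1, 2
17. ~p1, 2
Accessibility: 0R0, 0R1, 0R2, 1R0, 1R1, 1R2, 2R0, 2R1, 2R2
Branch closes: p1 and ~p1 both at 2.
All branches of the tableau close; one closing branch shown above.

Unsatisfiable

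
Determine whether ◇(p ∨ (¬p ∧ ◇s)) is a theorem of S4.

Tableau for the negation ¬◇(p ∨ (¬p ∧ ◇s)):
1. ¬◇(p ∨ (¬p ∧ ◇s)), 0
2. ¬(p ∨ (¬p ∧ ◇s)), 0   [¬◇-rule on 1 via 0R0]
3. ¬p, 0   [¬∨-rule on 2]
4. ¬(¬p ∧ ◇s), 0   [¬∨-rule on 2]
5. ¬◇s, 0   [¬∧-rule on 4 (branches; this branch)]
6. ¬s, 0   [¬◇-rule on 5 via 0R0]
Accessibility: 0R0
The negation has an open branch (countermodel exists).

Invalid (countermodel exists)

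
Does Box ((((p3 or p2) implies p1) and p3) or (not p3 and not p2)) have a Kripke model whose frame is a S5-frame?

Satisfiable (open branch found)

1. Box ((((p3 or p2) implies p1) and p3) or (not p3 and not p2)), 0
2. (((p3 or p2) implies p1) and p3) or (not p3 and not p2), 0
3. not p3 and not p2, 0
4. not p3, 0
5. not p2, 0
Accessibility: 0R0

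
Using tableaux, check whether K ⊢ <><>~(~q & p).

Tableau for the negation ~<><>~(~q & p):
1. ~<><>~(~q & p), 0
The negation has an open branch (countermodel exists).

No, not valid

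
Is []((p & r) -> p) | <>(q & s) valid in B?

Tableau for the negation ~([]((p & r) -> p) | <>(q & s)):
1. ~([]((p & r) -> p) | <>(q & s)), 0
2. ~[]((p & r) -> p), 0
3. ~<>(q & s), 0
4. ~(q & s), 0
5. ~s, 0
6. ~((p & r) -> p), 1
7. p & r, 1
8. ~p, 1
9. p, 1
10. r, 1
Accessibility: 0R0, 0R1, 1R0, 1R1
Branch closes: p and ~p both at 1.
All branches of the negation close; one closing branch shown above.

Yes, valid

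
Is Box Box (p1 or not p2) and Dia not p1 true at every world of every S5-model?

No, not valid

Tableau for the negation not (Box Box (p1 or not p2) and Dia not p1):
1. not (Box Box (p1 or not p2) and Dia not p1), 0
2. not Dia not p1, 0
3. p1, 0
Accessibility: 0R0
The negation has an open branch (countermodel exists).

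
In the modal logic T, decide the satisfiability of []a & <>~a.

Unsatisfiable

1. []a & <>~a, w0
2. []a, w0
3. <>~a, w0
4. a, w0
5. ~a, w1
6. a, w1
Accessibility: w0Rw0, w0Rw1, w1Rw1
Branch closes: a and ~a both at w1.
All branches of the tableau close; one closing branch shown above.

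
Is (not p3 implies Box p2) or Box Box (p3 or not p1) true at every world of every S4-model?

Tableau for the negation not ((not p3 implies Box p2) or Box Box (p3 or not p1)):
1. not ((not p3 implies Box p2) or Box Box (p3 or not p1)), 0
2. not (not p3 implies Box p2), 0
3. not Box Box (p3 or not p1), 0
4. not p3, 0
5. not Box p2, 0
6. not Box (p3 or not p1), 1
7. not p2, 2
8. not (p3 or not p1), 3
9. not p3, 3
10. p1, 3
Accessibility: 0R0, 0R1, 0R2, 0R3, 1R1, 1R3, 2R2, 3R3
The negation has an open branch (countermodel exists).

No, not valid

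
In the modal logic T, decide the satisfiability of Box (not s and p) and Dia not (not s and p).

1. Box (not s and p) and Dia not (not s and p), w0
2. Box (not s and p), w0
3. Dia not (not s and p), w0
4. not s and p, w0
5. not s, w0
6. p, w0
7. not (not s and p), w1
8. not s and p, w1
9. not s, w1
10. p, w1
11. not p, w1
Accessibility: w0Rw0, w0Rw1, w1Rw1
Branch closes: p and not p both at w1.
(One branch shown.) All branches close.

Unsatisfiable (every branch closes)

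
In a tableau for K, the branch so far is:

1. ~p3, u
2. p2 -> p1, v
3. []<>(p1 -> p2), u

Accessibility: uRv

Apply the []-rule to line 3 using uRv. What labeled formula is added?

<>(p1 -> p2), v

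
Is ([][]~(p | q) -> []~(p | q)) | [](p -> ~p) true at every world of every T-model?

Yes, valid

Tableau for the negation ~(([][]~(p | q) -> []~(p | q)) | [](p -> ~p)):
1. ~(([][]~(p | q) -> []~(p | q)) | [](p -> ~p)), w0
2. ~([][]~(p | q) -> []~(p | q)), w0   [~|-rule on 1]
3. ~[](p -> ~p), w0   [~|-rule on 1]
4. [][]~(p | q), w0   [~->-rule on 2]
5. ~[]~(p | q), w0   [~->-rule on 2]
6. []~(p | q), w0   [[]-rule on 4 via w0Rw0]
7. ~(p | q), w0   [[]-rule on 6 via w0Rw0]
8. ~p, w0   [~|-rule on 7]
9. ~q, w0   [~|-rule on 7]
10. ~(p -> ~p), w1   [~[]-rule on 3: fresh world w1, w0Rw1]
11. p, w1   [~->-rule on 10]
12. []~(p | q), w1   [[]-rule on 4 via w0Rw1]
13. ~(p | q), w1   [[]-rule on 6 via w0Rw1]
14. ~p, w1   [~|-rule on 13]
15. ~q, w1   [~|-rule on 13]
Accessibility: w0Rw0, w0Rw1, w1Rw1
Branch closes: p and ~p both at w1.
All branches of the negation close; one closing branch shown above.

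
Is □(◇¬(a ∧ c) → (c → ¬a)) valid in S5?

Tableau for the negation ¬□(◇¬(a ∧ c) → (c → ¬a)):
1. ¬□(◇¬(a ∧ c) → (c → ¬a)), u
2. ¬(◇¬(a ∧ c) → (c → ¬a)), v   [¬□-rule on 1: fresh world v, uRv]
3. ◇¬(a ∧ c), v   [¬→-rule on 2]
4. ¬(c → ¬a), v   [¬→-rule on 2]
5. c, v   [¬→-rule on 4]
6. a, v   [¬→-rule on 4]
7. ¬(a ∧ c), w   [◇-rule on 3: fresh world w, vRw]
8. ¬c, w   [¬∧-rule on 7 (branches; this branch)]
Accessibility: uRu, uRv, uRw, vRu, vRv, vRw, wRu, wRv, wRw
The negation has an open branch (countermodel exists).

Not valid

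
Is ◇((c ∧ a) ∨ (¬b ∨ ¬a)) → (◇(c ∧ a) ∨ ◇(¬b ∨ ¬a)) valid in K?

Tableau for the negation ¬(◇((c ∧ a) ∨ (¬b ∨ ¬a)) → (◇(c ∧ a) ∨ ◇(¬b ∨ ¬a))):
1. ¬(◇((c ∧ a) ∨ (¬b ∨ ¬a)) → (◇(c ∧ a) ∨ ◇(¬b ∨ ¬a))), w0
2. ◇((c ∧ a) ∨ (¬b ∨ ¬a)), w0   [¬→-rule on 1]
3. ¬(◇(c ∧ a) ∨ ◇(¬b ∨ ¬a)), w0   [¬→-rule on 1]
4. ¬◇(c ∧ a), w0   [¬∨-rule on 3]
5. ¬◇(¬b ∨ ¬a), w0   [¬∨-rule on 3]
6. (c ∧ a) ∨ (¬b ∨ ¬a), w1   [◇-rule on 2: fresh world w1, w0Rw1]
7. ¬(c ∧ a), w1   [¬◇-rule on 4 via w0Rw1]
8. ¬(¬b ∨ ¬a), w1   [¬◇-rule on 5 via w0Rw1]
9. b, w1   [¬∨-rule on 8]
10. a, w1   [¬∨-rule on 8]
11. ¬b ∨ ¬a, w1   [∨-rule on 6 (branches; this branch)]
12. ¬c, w1   [¬∧-rule on 7 (branches; this branch)]
13. ¬a, w1   [∨-rule on 11 (branches; this branch)]
Accessibility: w0Rw1
Branch closes: a and ¬a both at w1.
All branches of the negation close; one closing branch shown above.

Valid in K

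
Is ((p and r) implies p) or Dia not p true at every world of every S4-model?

Valid in S4

Tableau for the negation not (((p and r) implies p) or Dia not p):
1. not (((p and r) implies p) or Dia not p), w0
2. not ((p and r) implies p), w0
3. not Dia not p, w0
4. p and r, w0
5. not p, w0
6. p, w0
7. r, w0
Accessibility: w0Rw0
Branch closes: p and not p both at w0.
All branches of the negation close; one closing branch shown above.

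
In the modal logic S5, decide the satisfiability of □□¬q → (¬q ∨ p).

Yes, satisfiable

1. □□¬q → (¬q ∨ p), 0
2. ¬q ∨ p, 0
3. p, 0
Accessibility: 0R0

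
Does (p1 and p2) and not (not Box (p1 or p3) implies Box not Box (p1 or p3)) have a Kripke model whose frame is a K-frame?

Yes, satisfiable

1. (p1 and p2) and not (not Box (p1 or p3) implies Box not Box (p1 or p3)), 0
2. p1 and p2, 0
3. not (not Box (p1 or p3) implies Box not Box (p1 or p3)), 0
4. p1, 0
5. p2, 0
6. not Box (p1 or p3), 0
7. not Box not Box (p1 or p3), 0
8. not (p1 or p3), 1
9. not p1, 1
10. not p3, 1
11. Box (p1 or p3), 2
Accessibility: 0R1, 0R2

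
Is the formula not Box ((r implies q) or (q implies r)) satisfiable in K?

No, unsatisfiable

1. not Box ((r implies q) or (q implies r)), u
2. not ((r implies q) or (q implies r)), v
3. not (r implies q), v
4. not (q implies r), v
5. r, v
6. not q, v
7. q, v
8. not r, v
Accessibility: uRv
Branch closes: q and not q both at v.
Every branch closes; the branch above is one of them.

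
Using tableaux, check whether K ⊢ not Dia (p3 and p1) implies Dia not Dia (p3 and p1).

Not valid

Tableau for the negation not (not Dia (p3 and p1) implies Dia not Dia (p3 and p1)):
1. not (not Dia (p3 and p1) implies Dia not Dia (p3 and p1)), u
2. not Dia (p3 and p1), u   [neg-implies-rule on 1]
3. not Dia not Dia (p3 and p1), u   [neg-implies-rule on 1]
The negation has an open branch (countermodel exists).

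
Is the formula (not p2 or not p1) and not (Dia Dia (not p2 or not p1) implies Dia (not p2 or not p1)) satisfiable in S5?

Unsatisfiable

1. (not p2 or not p1) and not (Dia Dia (not p2 or not p1) implies Dia (not p2 or not p1)), u
2. not p2 or not p1, u
3. not (Dia Dia (not p2 or not p1) implies Dia (not p2 or not p1)), u
4. Dia Dia (not p2 or not p1), u
5. not Dia (not p2 or not p1), u
6. not (not p2 or not p1), u
7. p2, u
8. p1, u
9. not p1, u
Accessibility: uRu
Branch closes: p1 and not p1 both at u.
(One branch shown.) All branches close.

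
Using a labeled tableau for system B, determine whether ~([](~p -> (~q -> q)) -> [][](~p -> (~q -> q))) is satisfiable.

Yes, satisfiable

1. ~([](~p -> (~q -> q)) -> [][](~p -> (~q -> q))), w0
2. [](~p -> (~q -> q)), w0
3. ~[][](~p -> (~q -> q)), w0
4. ~p -> (~q -> q), w0
5. ~q -> q, w0
6. q, w0
7. ~[](~p -> (~q -> q)), w1
8. ~p -> (~q -> q), w1
9. ~q -> q, w1
10. q, w1
11. ~(~p -> (~q -> q)), w2
12. ~p, w2
13. ~(~q -> q), w2
14. ~q, w2
Accessibility: w0Rw0, w0Rw1, w1Rw0, w1Rw1, w1Rw2, w2Rw1, w2Rw2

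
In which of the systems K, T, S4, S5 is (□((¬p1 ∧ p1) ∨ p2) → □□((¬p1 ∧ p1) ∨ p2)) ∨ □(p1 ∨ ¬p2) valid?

S4, S5

S4-tableau for the negation ¬((□((¬p1 ∧ p1) ∨ p2) → □□((¬p1 ∧ p1) ∨ p2)) ∨ □(p1 ∨ ¬p2)):
1. ¬((□((¬p1 ∧ p1) ∨ p2) → □□((¬p1 ∧ p1) ∨ p2)) ∨ □(p1 ∨ ¬p2)), u
2. ¬(□((¬p1 ∧ p1) ∨ p2) → □□((¬p1 ∧ p1) ∨ p2)), u
3. ¬□(p1 ∨ ¬p2), u
4. □((¬p1 ∧ p1) ∨ p2), u
5. ¬□□((¬p1 ∧ p1) ∨ p2), u
6. (¬p1 ∧ p1) ∨ p2, u
7. p2, u
8. ¬(p1 ∨ ¬p2), v
9. ¬p1, v
10. p2, v
11. (¬p1 ∧ p1) ∨ p2, v
12. ¬□((¬p1 ∧ p1) ∨ p2), w
13. (¬p1 ∧ p1) ∨ p2, w
14. p2, w
15. ¬((¬p1 ∧ p1) ∨ p2), x
16. ¬(¬p1 ∧ p1), x
17. ¬p2, x
18. (¬p1 ∧ p1) ∨ p2, x
19. ¬p1, x
20. ¬p1 ∧ p1, x
21. p1, x
Accessibility: uRu, uRv, uRw, uRx, vRv, wRw, wRx, xRx
Branch closes: p1 and ¬p1 both at x.
Every branch closes (one shown): valid in S4, hence also in S5 (every theorem of S4 is a theorem of S5).
T-tableau for the negation ¬((□((¬p1 ∧ p1) ∨ p2) → □□((¬p1 ∧ p1) ∨ p2)) ∨ □(p1 ∨ ¬p2)):
1. ¬((□((¬p1 ∧ p1) ∨ p2) → □□((¬p1 ∧ p1) ∨ p2)) ∨ □(p1 ∨ ¬p2)), u
2. ¬(□((¬p1 ∧ p1) ∨ p2) → □□((¬p1 ∧ p1) ∨ p2)), u
3. ¬□(p1 ∨ ¬p2), u
4. □((¬p1 ∧ p1) ∨ p2), u
5. ¬□□((¬p1 ∧ p1) ∨ p2), u
6. (¬p1 ∧ p1) ∨ p2, u
7. p2, u
8. ¬(p1 ∨ ¬p2), v
9. ¬p1, v
10. p2, v
11. (¬p1 ∧ p1) ∨ p2, v
12. ¬□((¬p1 ∧ p1) ∨ p2), w
13. (¬p1 ∧ p1) ∨ p2, w
14. p2, w
15. ¬((¬p1 ∧ p1) ∨ p2), x
16. ¬(¬p1 ∧ p1), x
17. ¬p2, x
18. ¬p1, x
Accessibility: uRu, uRv, uRw, vRv, wRw, wRx, xRx
Complete open branch: countermodel on a T-frame, so not valid in T, nor in K (the same frame is also a K-frame).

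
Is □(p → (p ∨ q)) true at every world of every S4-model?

Valid

Tableau for the negation ¬□(p → (p ∨ q)):
1. ¬□(p → (p ∨ q)), 0
2. ¬(p → (p ∨ q)), 1   [¬□-rule on 1: fresh world 1, 0R1]
3. p, 1   [¬→-rule on 2]
4. ¬(p ∨ q), 1   [¬→-rule on 2]
5. ¬p, 1   [¬∨-rule on 4]
6. ¬q, 1   [¬∨-rule on 4]
Accessibility: 0R0, 0R1, 1R1
Branch closes: p and ¬p both at 1.
Every branch of the negation's tableau closes; the branch above is one of them.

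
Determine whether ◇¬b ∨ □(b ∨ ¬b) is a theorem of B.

Yes, valid

Tableau for the negation ¬(◇¬b ∨ □(b ∨ ¬b)):
1. ¬(◇¬b ∨ □(b ∨ ¬b)), u
2. ¬◇¬b, u
3. ¬□(b ∨ ¬b), u
4. b, u
5. ¬(b ∨ ¬b), v
6. ¬b, v
7. b, v
Accessibility: uRu, uRv, vRu, vRv
Branch closes: b and ¬b both at v.
All branches of the negation close; one closing branch shown above.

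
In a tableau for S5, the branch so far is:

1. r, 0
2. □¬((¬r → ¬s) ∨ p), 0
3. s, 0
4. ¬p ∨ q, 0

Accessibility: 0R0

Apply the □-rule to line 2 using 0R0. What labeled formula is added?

¬((¬r → ¬s) ∨ p), 0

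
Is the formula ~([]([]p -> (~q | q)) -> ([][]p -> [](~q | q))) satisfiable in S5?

No, unsatisfiable

1. ~([]([]p -> (~q | q)) -> ([][]p -> [](~q | q))), u
2. []([]p -> (~q | q)), u   [~->-rule on 1]
3. ~([][]p -> [](~q | q)), u   [~->-rule on 1]
4. [][]p, u   [~->-rule on 3]
5. ~[](~q | q), u   [~->-rule on 3]
6. []p -> (~q | q), u   [[]-rule on 2 via uRu]
7. []p, u   [[]-rule on 4 via uRu]
8. p, u   [[]-rule on 7 via uRu]
9. ~q | q, u   [->-rule on 6 (branches; this branch)]
10. q, u   [|-rule on 9 (branches; this branch)]
11. ~(~q | q), v   [~[]-rule on 5: fresh world v, uRv]
12. q, v   [~|-rule on 11]
13. ~q, v   [~|-rule on 11]
Accessibility: uRu, uRv, vRu, vRv
Branch closes: q and ~q both at v.
(One branch shown.) All branches close.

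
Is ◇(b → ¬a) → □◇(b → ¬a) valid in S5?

Tableau for the negation ¬(◇(b → ¬a) → □◇(b → ¬a)):
1. ¬(◇(b → ¬a) → □◇(b → ¬a)), u
2. ◇(b → ¬a), u
3. ¬□◇(b → ¬a), u
4. b → ¬a, v
5. ¬a, v
6. ¬◇(b → ¬a), w
7. ¬(b → ¬a), u
8. b, u
9. a, u
10. ¬(b → ¬a), v
11. b, v
12. a, v
Accessibility: uRu, uRv, uRw, vRu, vRv, vRw, wRu, wRv, wRw
Branch closes: a and ¬a both at v.
All branches of the negation close; one closing branch shown above.

Valid in S5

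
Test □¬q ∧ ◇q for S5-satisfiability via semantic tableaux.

1. □¬q ∧ ◇q, w0
2. □¬q, w0   [∧-rule on 1]
3. ◇q, w0   [∧-rule on 1]
4. ¬q, w0   [□-rule on 2 via w0Rw0]
5. q, w1   [◇-rule on 3: fresh world w1, w0Rw1]
6. ¬q, w1   [□-rule on 2 via w0Rw1]
Accessibility: w0Rw0, w0Rw1, w1Rw0, w1Rw1
Branch closes: q and ¬q both at w1.
All branches of the tableau close; one closing branch shown above.

Unsatisfiable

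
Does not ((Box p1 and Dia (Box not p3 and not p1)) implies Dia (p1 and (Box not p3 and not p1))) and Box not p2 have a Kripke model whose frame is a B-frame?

No, unsatisfiable

1. not ((Box p1 and Dia (Box not p3 and not p1)) implies Dia (p1 and (Box not p3 and not p1))) and Box not p2, u
2. not ((Box p1 and Dia (Box not p3 and not p1)) implies Dia (p1 and (Box not p3 and not p1))), u
3. Box not p2, u
4. Box p1 and Dia (Box not p3 and not p1), u
5. not Dia (p1 and (Box not p3 and not p1)), u
6. Box p1, u
7. Dia (Box not p3 and not p1), u
8. not p2, u
9. not (p1 and (Box not p3 and not p1)), u
10. p1, u
11. not (Box not p3 and not p1), u
12. Box not p3 and not p1, v
13. Box not p3, v
14. not p1, v
15. not p2, v
16. not (p1 and (Box not p3 and not p1)), v
17. p1, v
Accessibility: uRu, uRv, vRu, vRv
Branch closes: p1 and not p1 both at v.
(One branch shown.) All branches close.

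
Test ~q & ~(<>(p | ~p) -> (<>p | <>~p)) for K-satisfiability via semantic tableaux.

1. ~q & ~(<>(p | ~p) -> (<>p | <>~p)), w0
2. ~q, w0
3. ~(<>(p | ~p) -> (<>p | <>~p)), w0
4. <>(p | ~p), w0
5. ~(<>p | <>~p), w0
6. ~<>p, w0
7. ~<>~p, w0
8. p | ~p, w1
9. ~p, w1
10. p, w1
Accessibility: w0Rw1
Branch closes: p and ~p both at w1.
(One branch shown.) All branches close.

Unsatisfiable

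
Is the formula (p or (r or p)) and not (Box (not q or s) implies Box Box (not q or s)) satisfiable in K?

Satisfiable (open branch found)

1. (p or (r or p)) and not (Box (not q or s) implies Box Box (not q or s)), 0
2. p or (r or p), 0
3. not (Box (not q or s) implies Box Box (not q or s)), 0
4. Box (not q or s), 0
5. not Box Box (not q or s), 0
6. r or p, 0
7. p, 0
8. not Box (not q or s), 1
9. not q or s, 1
10. s, 1
11. not (not q or s), 2
12. q, 2
13. not s, 2
Accessibility: 0R1, 1R2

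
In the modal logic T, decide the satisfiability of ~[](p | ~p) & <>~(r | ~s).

No, unsatisfiable

1. ~[](p | ~p) & <>~(r | ~s), u
2. ~[](p | ~p), u
3. <>~(r | ~s), u
4. ~(p | ~p), v
5. ~p, v
6. p, v
Accessibility: uRu, uRv, vRv
Branch closes: p and ~p both at v.
All branches of the tableau close; one closing branch shown above.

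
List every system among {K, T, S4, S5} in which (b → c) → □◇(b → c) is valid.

S5

S5-tableau for the negation ¬((b → c) → □◇(b → c)):
1. ¬((b → c) → □◇(b → c)), w0
2. b → c, w0
3. ¬□◇(b → c), w0
4. c, w0
5. ¬◇(b → c), w1
6. ¬(b → c), w0
7. b, w0
8. ¬c, w0
Accessibility: w0Rw0, w0Rw1, w1Rw0, w1Rw1
Branch closes: c and ¬c both at w0.
Every branch closes (one shown): valid in S5.
S4-tableau for the negation ¬((b → c) → □◇(b → c)):
1. ¬((b → c) → □◇(b → c)), w0
2. b → c, w0
3. ¬□◇(b → c), w0
4. c, w0
5. ¬◇(b → c), w1
6. ¬(b → c), w1
7. b, w1
8. ¬c, w1
Accessibility: w0Rw0, w0Rw1, w1Rw1
Complete open branch: countermodel on an S4-frame, so not valid in S4, nor in K, T (the same frame is also a K-frame and a T-frame).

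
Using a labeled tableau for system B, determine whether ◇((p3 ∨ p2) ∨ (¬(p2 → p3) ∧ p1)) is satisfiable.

1. ◇((p3 ∨ p2) ∨ (¬(p2 → p3) ∧ p1)), 0
2. (p3 ∨ p2) ∨ (¬(p2 → p3) ∧ p1), 1
3. ¬(p2 → p3) ∧ p1, 1
4. ¬(p2 → p3), 1
5. p1, 1
6. p2, 1
7. ¬p3, 1
Accessibility: 0R0, 0R1, 1R0, 1R1

Satisfiable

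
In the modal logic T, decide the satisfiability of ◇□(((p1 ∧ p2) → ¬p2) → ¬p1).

1. ◇□(((p1 ∧ p2) → ¬p2) → ¬p1), w0
2. □(((p1 ∧ p2) → ¬p2) → ¬p1), w1   [◇-rule on 1: fresh world w1, w0Rw1]
3. ((p1 ∧ p2) → ¬p2) → ¬p1, w1   [□-rule on 2 via w1Rw1]
4. ¬p1, w1   [→-rule on 3 (branches; this branch)]
Accessibility: w0Rw0, w0Rw1, w1Rw1

Satisfiable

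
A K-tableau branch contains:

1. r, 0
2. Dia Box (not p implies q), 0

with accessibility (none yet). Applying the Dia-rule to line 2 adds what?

a fresh world 1 with 0R1, and Box (not p implies q) at 1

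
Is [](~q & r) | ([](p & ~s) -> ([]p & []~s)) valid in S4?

Tableau for the negation ~([](~q & r) | ([](p & ~s) -> ([]p & []~s))):
1. ~([](~q & r) | ([](p & ~s) -> ([]p & []~s))), 0
2. ~[](~q & r), 0
3. ~([](p & ~s) -> ([]p & []~s)), 0
4. [](p & ~s), 0
5. ~([]p & []~s), 0
6. p & ~s, 0
7. p, 0
8. ~s, 0
9. ~[]~s, 0
10. ~(~q & r), 1
11. p & ~s, 1
12. p, 1
13. ~s, 1
14. ~r, 1
15. s, 2
16. p & ~s, 2
17. p, 2
18. ~s, 2
Accessibility: 0R0, 0R1, 0R2, 1R1, 2R2
Branch closes: s and ~s both at 2.
Every branch of the negation's tableau closes; the branch above is one of them.

Yes, valid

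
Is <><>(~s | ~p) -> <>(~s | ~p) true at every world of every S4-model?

Tableau for the negation ~(<><>(~s | ~p) -> <>(~s | ~p)):
1. ~(<><>(~s | ~p) -> <>(~s | ~p)), 0
2. <><>(~s | ~p), 0
3. ~<>(~s | ~p), 0
4. ~(~s | ~p), 0
5. s, 0
6. p, 0
7. <>(~s | ~p), 1
8. ~(~s | ~p), 1
9. s, 1
10. p, 1
11. ~s | ~p, 2
12. ~(~s | ~p), 2
13. s, 2
14. p, 2
15. ~p, 2
Accessibility: 0R0, 0R1, 0R2, 1R1, 1R2, 2R2
Branch closes: p and ~p both at 2.
All branches of the negation close; one closing branch shown above.

Valid in S4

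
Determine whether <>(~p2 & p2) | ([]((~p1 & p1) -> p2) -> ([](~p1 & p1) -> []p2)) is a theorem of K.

Tableau for the negation ~(<>(~p2 & p2) | ([]((~p1 & p1) -> p2) -> ([](~p1 & p1) -> []p2))):
1. ~(<>(~p2 & p2) | ([]((~p1 & p1) -> p2) -> ([](~p1 & p1) -> []p2))), u
2. ~<>(~p2 & p2), u   [~|-rule on 1]
3. ~([]((~p1 & p1) -> p2) -> ([](~p1 & p1) -> []p2)), u   [~|-rule on 1]
4. []((~p1 & p1) -> p2), u   [~->-rule on 3]
5. ~([](~p1 & p1) -> []p2), u   [~->-rule on 3]
6. [](~p1 & p1), u   [~->-rule on 5]
7. ~[]p2, u   [~->-rule on 5]
8. ~p2, v   [~[]-rule on 7: fresh world v, uRv]
9. ~(~p2 & p2), v   [~<>-rule on 2 via uRv]
10. (~p1 & p1) -> p2, v   [[]-rule on 4 via uRv]
11. ~p1 & p1, v   [[]-rule on 6 via uRv]
12. ~p1, v   [&-rule on 11]
13. p1, v   [&-rule on 11]
Accessibility: uRv
Branch closes: p1 and ~p1 both at v.
All branches of the negation close; one closing branch shown above.

Valid in K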